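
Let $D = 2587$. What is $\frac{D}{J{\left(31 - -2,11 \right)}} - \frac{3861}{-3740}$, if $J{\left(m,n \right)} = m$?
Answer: $\frac{891163}{11220} \approx 79.426$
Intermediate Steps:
$\frac{D}{J{\left(31 - -2,11 \right)}} - \frac{3861}{-3740} = \frac{2587}{31 - -2} - \frac{3861}{-3740} = \frac{2587}{31 + 2} - - \frac{351}{340} = \frac{2587}{33} + \frac{351}{340} = \frac{891163}{11220}$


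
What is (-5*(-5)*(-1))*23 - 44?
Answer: -619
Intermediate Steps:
(-5*(-5)*(-1))*23 - 44 = (25*(-1))*23 - 44 = -25*23 - 44 = -575 - 44 = -619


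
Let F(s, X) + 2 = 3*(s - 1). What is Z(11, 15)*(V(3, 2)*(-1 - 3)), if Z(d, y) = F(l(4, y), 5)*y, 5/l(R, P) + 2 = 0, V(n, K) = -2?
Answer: -1500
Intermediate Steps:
l(R, P) = -5/2 (l(R, P) = 5/(-2 + 0) = 5/(-2) = 5*(-½) = -5/2)
F(s, X) = -5 + 3*s (F(s, X) = -2 + 3*(s - 1) = -2 + 3*(-1 + s) = -2 + (-3 + 3*s) = -5 + 3*s)
Z(d, y) = -25*y/2 (Z(d, y) = (-5 + 3*(-5/2))*y = (-5 - 15/2)*y = -25*y/2)
Z(11, 15)*(V(3, 2)*(-1 - 3)) = (-25/2*15)*(-2*(-1 - 3)) = -(-375)*(-4) = -375/2*8 = -1500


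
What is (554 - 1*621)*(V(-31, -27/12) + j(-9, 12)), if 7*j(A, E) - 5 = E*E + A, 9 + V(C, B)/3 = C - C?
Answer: 469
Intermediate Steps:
V(C, B) = -27 (V(C, B) = -27 + 3*(C - C) = -27 + 3*0 = -27 + 0 = -27)
j(A, E) = 5/7 + A/7 + E**2/7 (j(A, E) = 5/7 + (E*E + A)/7 = 5/7 + (E**2 + A)/7 = 5/7 + (A + E**2)/7 = 5/7 + (A/7 + E**2/7) = 5/7 + A/7 + E**2/7)
(554 - 1*621)*(V(-31, -27/12) + j(-9, 12)) = (554 - 1*621)*(-27 + (5/7 + (1/7)*(-9) + (1/7)*12**2)) = (554 - 621)*(-27 + (5/7 - 9/7 + (1/7)*144)) = -67*(-27 + (5/7 - 9/7 + 144/7)) = -67*(-27 + 20) = -67*(-7) = 469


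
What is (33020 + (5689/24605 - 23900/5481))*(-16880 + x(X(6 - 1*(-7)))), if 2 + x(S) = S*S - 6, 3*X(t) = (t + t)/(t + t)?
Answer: -13811082476346631/24770205 ≈ -5.5757e+8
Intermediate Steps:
X(t) = ⅓ (X(t) = ((t + t)/(t + t))/3 = ((2*t)/((2*t)))/3 = ((2*t)*(1/(2*t)))/3 = (⅓)*1 = ⅓)
x(S) = -8 + S² (x(S) = -2 + (S*S - 6) = -2 + (S² - 6) = -2 + (-6 + S²) = -8 + S²)
(33020 + (5689/24605 - 23900/5481))*(-16880 + x(X(6 - 1*(-7)))) = (33020 + (5689/24605 - 23900/5481))*(-16880 + (-8 + (⅓)²)) = (33020 + (5689*(1/24605) - 23900*1/5481))*(-16880 + (-8 + ⅑)) = (33020 + (5689/24605 - 23900/5481))*(-16880 - 71/9) = (33020 - 11364859/2752245)*(-151991/9) = (90867765041/2752245)*(-151991/9) = -13811082476346631/24770205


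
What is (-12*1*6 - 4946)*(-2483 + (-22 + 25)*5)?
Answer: 12384424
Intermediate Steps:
(-12*1*6 - 4946)*(-2483 + (-22 + 25)*5) = (-12*6 - 4946)*(-2483 + 3*5) = (-72 - 4946)*(-2483 + 15) = -5018*(-2468) = 12384424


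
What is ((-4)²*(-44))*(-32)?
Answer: 22528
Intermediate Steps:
((-4)²*(-44))*(-32) = (16*(-44))*(-32) = -704*(-32) = 22528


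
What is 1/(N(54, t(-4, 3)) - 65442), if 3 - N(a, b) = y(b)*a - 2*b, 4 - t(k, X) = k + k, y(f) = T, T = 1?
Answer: -1/65469 ≈ -1.5274e-5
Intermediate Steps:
y(f) = 1
t(k, X) = 4 - 2*k (t(k, X) = 4 - (k + k) = 4 - 2*k)
N(a, b) = 3 - a + 2*b (N(a, b) = 3 - (1*a - 2*b) = 3 - (a - 2*b) = 3 + (-a + 2*b) = 3 - a + 2*b)
1/(N(54, t(-4, 3)) - 65442) = 1/((3 - 1*54 + 2*(4 - 2*(-4))) - 65442) = 1/((3 - 54 + 2*(4 + 8)) - 65442) = 1/((3 - 54 + 2*12) - 65442) = 1/((3 - 54 + 24) - 65442) = 1/(-27 - 65442) = 1/(-65469) = -1/65469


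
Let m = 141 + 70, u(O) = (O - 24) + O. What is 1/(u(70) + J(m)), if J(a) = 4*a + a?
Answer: 1/1171 ≈ 0.00085397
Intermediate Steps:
u(O) = -24 + 2*O (u(O) = (-24 + O) + O = -24 + 2*O)
m = 211
J(a) = 5*a
1/(u(70) + J(m)) = 1/((-24 + 2*70) + 5*211) = 1/((-24 + 140) + 1055) = 1/(116 + 1055) = 1/1171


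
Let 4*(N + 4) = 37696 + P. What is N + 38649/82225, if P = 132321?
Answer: 1075268217/25300 ≈ 42501.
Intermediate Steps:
N = 170001/4 (N = -4 + (37696 + 132321)/4 = -4 + (¼)*170017 = -4 + 170017/4 = 170001/4 ≈ 42500.)
N + 38649/82225 = 170001/4 + 38649/82225 = 170001/4 + 38649*(1/82225) = 170001/4 + 2973/6325 = 1075268217/25300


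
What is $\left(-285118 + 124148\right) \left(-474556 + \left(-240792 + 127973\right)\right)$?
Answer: $94549753750$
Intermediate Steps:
$\left(-285118 + 124148\right) \left(-474556 + \left(-240792 + 127973\right)\right) = - 160970 \left(-474556 - 112819\right) = \left(-160970\right) \left(-587375\right) = 94549753750$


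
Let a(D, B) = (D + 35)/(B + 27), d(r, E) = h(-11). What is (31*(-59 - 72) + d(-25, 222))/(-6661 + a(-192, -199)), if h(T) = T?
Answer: 700384/1145535 ≈ 0.61140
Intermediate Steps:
d(r, E) = -11
a(D, B) = (35 + D)/(27 + B)
(31*(-59 - 72) + d(-25, 222))/(-6661 + a(-192, -199)) = (31*(-59 - 72) - 11)/(-6661 + (35 - 192)/(27 - 199)) = (31*(-131) - 11)/(-6661 - 157/(-172)) = (-4061 - 11)/(-6661 - 1/172*(-157)) = -4072/(-6661 + 157/172) = -4072/(-1145535/172) = -4072*(-172/1145535) = 700384/1145535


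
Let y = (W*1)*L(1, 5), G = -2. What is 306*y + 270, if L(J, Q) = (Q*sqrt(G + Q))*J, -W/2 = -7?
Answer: 270 + 21420*sqrt(3) ≈ 37371.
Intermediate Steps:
W = 14 (W = -2*(-7) = 14)
L(J, Q) = J*Q*sqrt(-2 + Q) (L(J, Q) = (Q*sqrt(-2 + Q))*J = J*Q*sqrt(-2 + Q))
y = 70*sqrt(3) (y = (14*1)*(1*5*sqrt(-2 + 5)) = 14*(1*5*sqrt(3)) = 14*(5*sqrt(3)) = 70*sqrt(3) ≈ 121.24)
306*y + 270 = 306*(70*sqrt(3)) + 270 = 21420*sqrt(3) + 270 = 270 + 21420*sqrt(3)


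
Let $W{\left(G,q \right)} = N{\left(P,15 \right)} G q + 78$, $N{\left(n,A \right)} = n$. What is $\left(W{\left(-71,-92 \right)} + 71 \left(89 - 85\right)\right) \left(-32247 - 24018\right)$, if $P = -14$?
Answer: $5124953790$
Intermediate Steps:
$W{\left(G,q \right)} = 78 - 14 G q$ ($W{\left(G,q \right)} = - 14 G q + 78 = 78 - 14 G q$)
$\left(W{\left(-71,-92 \right)} + 71 \left(89 - 85\right)\right) \left(-32247 - 24018\right) = \left(\left(78 - \left(-994\right) \left(-92\right)\right) + 71 \left(89 - 85\right)\right) \left(-32247 - 24018\right) = \left(\left(78 - 91448\right) + 71 \cdot 4\right) \left(-56265\right) = \left(-91370 + 284\right) \left(-56265\right) = \left(-91086\right) \left(-56265\right) = 5124953790$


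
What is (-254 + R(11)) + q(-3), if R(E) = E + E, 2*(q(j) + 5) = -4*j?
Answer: -231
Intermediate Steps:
q(j) = -5 - 2*j (q(j) = -5 + (-4*j)/2 = -5 - 2*j)
R(E) = 2*E
(-254 + R(11)) + q(-3) = (-254 + 2*11) + (-5 - 2*(-3)) = (-254 + 22) + (-5 + 6) = -232 + 1 = -231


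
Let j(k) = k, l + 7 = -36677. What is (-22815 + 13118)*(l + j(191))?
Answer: 353872621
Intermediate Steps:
l = -36684 (l = -7 - 36677 = -36684)
(-22815 + 13118)*(l + j(191)) = (-22815 + 13118)*(-36684 + 191) = -9697*(-36493) = 353872621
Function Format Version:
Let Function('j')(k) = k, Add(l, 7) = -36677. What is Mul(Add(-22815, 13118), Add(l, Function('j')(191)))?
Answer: 353872621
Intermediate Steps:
l = -36684 (l = Add(-7, -36677) = -36684)
Mul(Add(-22815, 13118), Add(l, Function('j')(191))) = Mul(Add(-22815, 13118), Add(-36684, 191)) = Mul(-9697, -36493) = 353872621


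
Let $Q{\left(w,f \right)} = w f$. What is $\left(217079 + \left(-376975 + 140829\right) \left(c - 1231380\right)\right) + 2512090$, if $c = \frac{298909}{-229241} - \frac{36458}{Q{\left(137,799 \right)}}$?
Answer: $\frac{7296876288481771171137}{25093407583} \approx 2.9079 \cdot 10^{11}$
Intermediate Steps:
$Q{\left(w,f \right)} = f w$
$c = - \frac{41077144245}{25093407583}$ ($c = \frac{298909}{-229241} - \frac{36458}{799 \cdot 137} = 298909 \left(- \frac{1}{229241}\right) - \frac{36458}{109463} = - \frac{298909}{229241} - \frac{36458}{109463} = - \frac{41077144245}{25093407583} \approx -1.637$)
$\left(217079 + \left(-376975 + 140829\right) \left(c - 1231380\right)\right) + 2512090 = \left(217079 + \left(-376975 + 140829\right) \left(- \frac{41077144245}{25093407583} - 1231380\right)\right) + 2512090 = \left(217079 - - \frac{7296807804331691282610}{25093407583}\right) + 2512090 = \left(217079 + \frac{7296807804331691282610}{25093407583}\right) + 2512090 = \frac{7296813251583515992667}{25093407583} + 2512090 = \frac{7296876288481771171137}{25093407583}$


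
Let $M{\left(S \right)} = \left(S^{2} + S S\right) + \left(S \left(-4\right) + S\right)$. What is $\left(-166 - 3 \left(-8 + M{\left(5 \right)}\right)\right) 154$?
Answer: $-38038$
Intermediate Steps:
$M{\left(S \right)} = - 3 S + 2 S^{2}$ ($M{\left(S \right)} = \left(S^{2} + S^{2}\right) + \left(- 4 S + S\right) = 2 S^{2} - 3 S = - 3 S + 2 S^{2}$)
$\left(-166 - 3 \left(-8 + M{\left(5 \right)}\right)\right) 154 = \left(-166 - 3 \left(-8 + 5 \left(-3 + 2 \cdot 5\right)\right)\right) 154 = \left(-166 - 3 \left(-8 + 5 \left(-3 + 10\right)\right)\right) 154 = \left(-166 - 3 \left(-8 + 5 \cdot 7\right)\right) 154 = \left(-166 - 3 \left(-8 + 35\right)\right) 154 = \left(-166 - 81\right) 154 = \left(-247\right) 154 = -38038$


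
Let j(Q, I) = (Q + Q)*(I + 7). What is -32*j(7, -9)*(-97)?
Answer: -86912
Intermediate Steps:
j(Q, I) = 2*Q*(7 + I) (j(Q, I) = (2*Q)*(7 + I) = 2*Q*(7 + I))
-32*j(7, -9)*(-97) = -64*7*(7 - 9)*(-97) = -64*7*(-2)*(-97) = -32*(-28)*(-97) = 896*(-97) = -86912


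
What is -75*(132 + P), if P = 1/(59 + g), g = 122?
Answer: -1791975/181 ≈ -9900.4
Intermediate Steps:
P = 1/181 (P = 1/(59 + 122) = 1/181 ≈ 0.0055249)
-75*(132 + P) = -75*(132 + 1/181) = -75*23893/181 = -1791975/181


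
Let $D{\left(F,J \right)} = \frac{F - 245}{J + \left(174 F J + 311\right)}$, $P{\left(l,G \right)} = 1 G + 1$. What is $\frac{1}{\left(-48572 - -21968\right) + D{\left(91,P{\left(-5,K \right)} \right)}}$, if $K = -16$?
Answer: $- \frac{118607}{3155420551} \approx -3.7588 \cdot 10^{-5}$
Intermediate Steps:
$P{\left(l,G \right)} = 1 + G$ ($P{\left(l,G \right)} = G + 1 = 1 + G$)
$D{\left(F,J \right)} = \frac{-245 + F}{311 + J + 174 F J}$ ($D{\left(F,J \right)} = \frac{-245 + F}{J + \left(174 F J + 311\right)} = \frac{-245 + F}{J + \left(311 + 174 F J\right)} = \frac{-245 + F}{311 + J + 174 F J}$)
$\frac{1}{\left(-48572 - -21968\right) + D{\left(91,P{\left(-5,K \right)} \right)}} = \frac{1}{\left(-48572 - -21968\right) + \frac{-245 + 91}{311 + \left(1 - 16\right) + 174 \cdot 91 \left(1 - 16\right)}} = \frac{1}{\left(-48572 + 21968\right) + \frac{1}{311 - 15 + 174 \cdot 91 \left(-15\right)} \left(-154\right)} = \frac{1}{-26604 + \frac{1}{311 - 15 - 237510} \left(-154\right)} = \frac{1}{-26604 + \frac{1}{-237214} \left(-154\right)} = \frac{1}{-26604 - - \frac{77}{118607}} = \frac{1}{-26604 + \frac{77}{118607}} = \frac{1}{- \frac{3155420551}{118607}} = - \frac{118607}{3155420551}$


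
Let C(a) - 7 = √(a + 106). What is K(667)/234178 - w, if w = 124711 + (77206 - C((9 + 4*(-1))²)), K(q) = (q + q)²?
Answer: -23640550212/117089 + √131 ≈ -2.0189e+5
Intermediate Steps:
C(a) = 7 + √(106 + a) (C(a) = 7 + √(a + 106) = 7 + √(106 + a))
K(q) = 4*q² (K(q) = (2*q)² = 4*q²)
w = 201910 - √131 (w = 124711 + (77206 - (7 + √(106 + (9 + 4*(-1))²))) = 124711 + (77206 - (7 + √(106 + (9 - 4)²))) = 124711 + (77206 - (7 + √(106 + 5²))) = 124711 + (77206 - (7 + √(106 + 25))) = 124711 + (77206 - (7 + √131)) = 124711 + (77206 + (-7 - √131)) = 124711 + (77199 - √131) = 201910 - √131 ≈ 2.0190e+5)
K(667)/234178 - w = (4*667²)/234178 - (201910 - √131) = (4*444889)*(1/234178) + (-201910 + √131) = 1779556*(1/234178) + (-201910 + √131) = 889778/117089 + (-201910 + √131) = -23640550212/117089 + √131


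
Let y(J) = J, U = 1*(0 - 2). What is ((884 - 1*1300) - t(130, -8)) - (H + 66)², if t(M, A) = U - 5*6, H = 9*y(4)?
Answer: -10788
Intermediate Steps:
U = -2 (U = 1*(-2) = -2)
H = 36 (H = 9*4 = 36)
t(M, A) = -32 (t(M, A) = -2 - 5*6 = -2 - 30 = -32)
((884 - 1*1300) - t(130, -8)) - (H + 66)² = ((884 - 1*1300) - 1*(-32)) - (36 + 66)² = ((884 - 1300) + 32) - 1*102² = (-416 + 32) - 1*10404 = -384 - 10404 = -10788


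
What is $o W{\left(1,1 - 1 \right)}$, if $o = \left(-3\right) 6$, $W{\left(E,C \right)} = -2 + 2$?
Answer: $0$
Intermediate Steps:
$W{\left(E,C \right)} = 0$
$o = -18$
$o W{\left(1,1 - 1 \right)} = \left(-18\right) 0 = 0$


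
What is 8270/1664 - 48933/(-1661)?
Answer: 47580491/1381952 ≈ 34.430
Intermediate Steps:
8270/1664 - 48933/(-1661) = 8270*(1/1664) - 48933*(-1/1661) = 4135/832 + 48933/1661 = 47580491/1381952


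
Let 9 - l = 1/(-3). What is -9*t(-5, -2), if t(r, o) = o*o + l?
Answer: -120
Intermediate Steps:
l = 28/3 (l = 9 - 1/(-3) = 9 - 1*(-⅓) = 9 + ⅓ = 28/3 ≈ 9.3333)
t(r, o) = 28/3 + o² (t(r, o) = o*o + 28/3 = o² + 28/3 = 28/3 + o²)
-9*t(-5, -2) = -9*(28/3 + (-2)²) = -9*(28/3 + 4) = -9*40/3 = -120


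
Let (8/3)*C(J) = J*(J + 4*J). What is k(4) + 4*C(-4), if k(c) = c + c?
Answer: 128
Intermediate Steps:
k(c) = 2*c
C(J) = 15*J²/8 (C(J) = 3*(J*(J + 4*J))/8 = 3*(J*(5*J))/8 = 3*(5*J²)/8 = 15*J²/8)
k(4) + 4*C(-4) = 2*4 + 4*((15/8)*(-4)²) = 8 + 4*((15/8)*16) = 8 + 4*30 = 8 + 120 = 128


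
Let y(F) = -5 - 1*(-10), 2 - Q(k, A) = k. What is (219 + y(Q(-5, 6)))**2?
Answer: 50176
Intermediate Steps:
Q(k, A) = 2 - k
y(F) = 5 (y(F) = -5 + 10 = 5)
(219 + y(Q(-5, 6)))**2 = (219 + 5)**2 = 224**2 = 50176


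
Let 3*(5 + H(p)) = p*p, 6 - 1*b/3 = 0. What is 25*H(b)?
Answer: 2575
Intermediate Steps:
b = 18 (b = 18 - 3*0 = 18 + 0 = 18)
H(p) = -5 + p²/3 (H(p) = -5 + (p*p)/3 = -5 + p²/3)
25*H(b) = 25*(-5 + (⅓)*18²) = 25*(-5 + (⅓)*324) = 25*(-5 + 108) = 25*103 = 2575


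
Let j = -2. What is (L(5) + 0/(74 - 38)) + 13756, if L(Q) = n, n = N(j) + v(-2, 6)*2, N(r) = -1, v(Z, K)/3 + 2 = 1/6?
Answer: 13744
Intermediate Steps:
v(Z, K) = -11/2 (v(Z, K) = -6 + 3/6 = -6 + 3*(⅙) = -6 + ½ = -11/2)
n = -12 (n = -1 - 11/2*2 = -1 - 11 = -12)
L(Q) = -12
(L(5) + 0/(74 - 38)) + 13756 = (-12 + 0/(74 - 38)) + 13756 = (-12 + 0/36) + 13756 = (-12 + 0*(1/36)) + 13756 = (-12 + 0) + 13756 = -12 + 13756 = 13744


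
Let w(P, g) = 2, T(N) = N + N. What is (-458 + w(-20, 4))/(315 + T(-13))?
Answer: -456/289 ≈ -1.5779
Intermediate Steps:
T(N) = 2*N
(-458 + w(-20, 4))/(315 + T(-13)) = (-458 + 2)/(315 + 2*(-13)) = -456/(315 - 26) = -456/289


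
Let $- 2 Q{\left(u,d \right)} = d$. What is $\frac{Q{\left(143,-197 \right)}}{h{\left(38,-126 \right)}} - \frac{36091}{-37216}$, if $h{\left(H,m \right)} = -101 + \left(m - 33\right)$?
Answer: $\frac{1429471}{2419040} \approx 0.59093$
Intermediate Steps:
$Q{\left(u,d \right)} = - \frac{d}{2}$
$h{\left(H,m \right)} = -134 + m$ ($h{\left(H,m \right)} = -101 + \left(m - 33\right) = -101 + \left(-33 + m\right) = -134 + m$)
$\frac{Q{\left(143,-197 \right)}}{h{\left(38,-126 \right)}} - \frac{36091}{-37216} = \frac{\left(- \frac{1}{2}\right) \left(-197\right)}{-134 - 126} - \frac{36091}{-37216} = \frac{197}{2 \left(-260\right)} - - \frac{36091}{37216} = \frac{197}{2} \left(- \frac{1}{260}\right) + \frac{36091}{37216} = - \frac{197}{520} + \frac{36091}{37216} = \frac{1429471}{2419040}$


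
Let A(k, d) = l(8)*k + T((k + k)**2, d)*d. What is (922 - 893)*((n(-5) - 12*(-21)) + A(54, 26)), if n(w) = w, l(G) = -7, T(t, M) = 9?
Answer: 2987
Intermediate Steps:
A(k, d) = -7*k + 9*d
(922 - 893)*((n(-5) - 12*(-21)) + A(54, 26)) = (922 - 893)*((-5 - 12*(-21)) + (-7*54 + 9*26)) = 29*((-5 + 252) + (-378 + 234)) = 29*(247 - 144) = 29*103 = 2987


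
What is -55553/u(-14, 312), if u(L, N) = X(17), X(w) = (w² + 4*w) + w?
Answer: -55553/374 ≈ -148.54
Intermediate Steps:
X(w) = w² + 5*w
u(L, N) = 374 (u(L, N) = 17*(5 + 17) = 17*22 = 374)
-55553/u(-14, 312) = -55553/374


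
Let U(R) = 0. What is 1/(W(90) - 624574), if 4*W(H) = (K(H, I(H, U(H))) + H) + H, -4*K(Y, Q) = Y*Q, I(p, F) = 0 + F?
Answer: -1/624529 ≈ -1.6012e-6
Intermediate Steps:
I(p, F) = F
K(Y, Q) = -Q*Y/4 (K(Y, Q) = -Y*Q/4 = -Q*Y/4)
W(H) = H/2 (W(H) = ((-¼*0*H + H) + H)/4 = ((0 + H) + H)/4 = (H + H)/4 = (2*H)/4 = H/2)
1/(W(90) - 624574) = 1/((½)*90 - 624574) = 1/(45 - 624574) = 1/(-624529) = -1/624529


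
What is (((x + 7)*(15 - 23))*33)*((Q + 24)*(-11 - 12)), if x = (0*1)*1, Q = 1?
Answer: 1062600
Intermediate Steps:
x = 0 (x = 0*1 = 0)
(((x + 7)*(15 - 23))*33)*((Q + 24)*(-11 - 12)) = (((0 + 7)*(15 - 23))*33)*((1 + 24)*(-11 - 12)) = ((7*(-8))*33)*(25*(-23)) = -56*33*(-575) = -1848*(-575) = 1062600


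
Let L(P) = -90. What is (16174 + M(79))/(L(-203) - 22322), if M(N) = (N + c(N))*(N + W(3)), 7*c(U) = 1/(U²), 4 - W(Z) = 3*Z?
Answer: -480993907/489556522 ≈ -0.98251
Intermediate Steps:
W(Z) = 4 - 3*Z
c(U) = 1/(7*U²) (c(U) = 1/(7*(U²)) = 1/(7*U²))
M(N) = (-5 + N)*(N + 1/(7*N²)) (M(N) = (N + 1/(7*N²))*(N + (4 - 3*3)) = (N + 1/(7*N²))*(N + (4 - 9)) = (N + 1/(7*N²))*(N - 5) = (N + 1/(7*N²))*(-5 + N) = (-5 + N)*(N + 1/(7*N²)))
(16174 + M(79))/(L(-203) - 22322) = (16174 + (⅐)*(-5 + 79 + 7*79³*(-5 + 79))/79²)/(-90 - 22322) = (16174 + (⅐)*(1/6241)*(-5 + 79 + 7*493039*74))/(-22412) = (16174 + (⅐)*(1/6241)*(-5 + 79 + 255394202))*(-1/22412) = (16174 + (⅐)*(1/6241)*255394276)*(-1/22412) = (16174 + 255394276/43687)*(-1/22412) = (961987814/43687)*(-1/22412) = -480993907/489556522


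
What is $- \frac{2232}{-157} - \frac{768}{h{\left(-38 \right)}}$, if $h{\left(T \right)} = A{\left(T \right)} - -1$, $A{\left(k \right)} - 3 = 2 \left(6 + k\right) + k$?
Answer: $\frac{169656}{7693} \approx 22.053$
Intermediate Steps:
$A{\left(k \right)} = 15 + 3 k$ ($A{\left(k \right)} = 3 + \left(2 \left(6 + k\right) + k\right) = 3 + \left(\left(12 + 2 k\right) + k\right) = 3 + \left(12 + 3 k\right) = 15 + 3 k$)
$h{\left(T \right)} = 16 + 3 T$ ($h{\left(T \right)} = \left(15 + 3 T\right) - -1 = \left(15 + 3 T\right) + 1 = 16 + 3 T$)
$- \frac{2232}{-157} - \frac{768}{h{\left(-38 \right)}} = - \frac{2232}{-157} - \frac{768}{16 + 3 \left(-38\right)} = \left(-2232\right) \left(- \frac{1}{157}\right) - \frac{768}{16 - 114} = \frac{2232}{157} - \frac{768}{-98} = \frac{2232}{157} - - \frac{384}{49} = \frac{2232}{157} + \frac{384}{49} = \frac{169656}{7693}$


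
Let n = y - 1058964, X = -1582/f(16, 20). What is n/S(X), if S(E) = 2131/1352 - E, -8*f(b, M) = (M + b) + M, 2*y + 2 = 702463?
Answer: 956855692/303421 ≈ 3153.6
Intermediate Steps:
y = 702461/2 (y = -1 + (1/2)*702463 = -1 + 702463/2 = 702461/2 ≈ 3.5123e+5)
f(b, M) = -M/4 - b/8 (f(b, M) = -((M + b) + M)/8 = -(b + 2*M)/8 = -M/4 - b/8)
X = 226 (X = -1582/(-1/4*20 - 1/8*16) = -1582/(-5 - 2) = -1582/(-7) = -1582*(-1/7) = 226)
n = -1415467/2 (n = 702461/2 - 1058964 = -1415467/2 ≈ -7.0773e+5)
S(E) = 2131/1352 - E (S(E) = 2131*(1/1352) - E = 2131/1352 - E)
n/S(X) = -1415467/(2*(2131/1352 - 1*226)) = -1415467/(2*(2131/1352 - 226)) = -1415467/(2*(-303421/1352)) = -1415467/2*(-1352/303421) = 956855692/303421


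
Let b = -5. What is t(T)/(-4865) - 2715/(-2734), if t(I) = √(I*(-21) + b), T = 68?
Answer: 2715/2734 - I*√1433/4865 ≈ 0.99305 - 0.0077811*I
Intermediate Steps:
t(I) = √(-5 - 21*I) (t(I) = √(I*(-21) - 5) = √(-21*I - 5) = √(-5 - 21*I))
t(T)/(-4865) - 2715/(-2734) = √(-5 - 21*68)/(-4865) - 2715/(-2734) = √(-5 - 1428)*(-1/4865) - 2715*(-1/2734) = √(-1433)*(-1/4865) + 2715/2734 = (I*√1433)*(-1/4865) + 2715/2734 = -I*√1433/4865 + 2715/2734 = 2715/2734 - I*√1433/4865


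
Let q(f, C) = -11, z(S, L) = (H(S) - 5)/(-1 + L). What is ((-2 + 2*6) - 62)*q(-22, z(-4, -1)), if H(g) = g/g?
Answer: 572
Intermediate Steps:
H(g) = 1
z(S, L) = -4/(-1 + L) (z(S, L) = (1 - 5)/(-1 + L) = -4/(-1 + L))
((-2 + 2*6) - 62)*q(-22, z(-4, -1)) = ((-2 + 2*6) - 62)*(-11) = ((-2 + 12) - 62)*(-11) = (10 - 62)*(-11) = -52*(-11) = 572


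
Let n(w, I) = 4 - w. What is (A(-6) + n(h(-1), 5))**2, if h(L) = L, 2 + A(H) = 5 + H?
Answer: 4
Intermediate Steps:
A(H) = 3 + H (A(H) = -2 + (5 + H) = 3 + H)
(A(-6) + n(h(-1), 5))**2 = ((3 - 6) + (4 - 1*(-1)))**2 = (-3 + (4 + 1))**2 = (-3 + 5)**2 = 2**2 = 4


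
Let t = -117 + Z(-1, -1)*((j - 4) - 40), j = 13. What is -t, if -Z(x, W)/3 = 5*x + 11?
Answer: -441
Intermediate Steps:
Z(x, W) = -33 - 15*x (Z(x, W) = -3*(5*x + 11) = -3*(11 + 5*x) = -33 - 15*x)
t = 441 (t = -117 + (-33 - 15*(-1))*((13 - 4) - 40) = -117 + (-33 + 15)*(9 - 40) = -117 - 18*(-31) = -117 + 558 = 441)
-t = -1*441 = -441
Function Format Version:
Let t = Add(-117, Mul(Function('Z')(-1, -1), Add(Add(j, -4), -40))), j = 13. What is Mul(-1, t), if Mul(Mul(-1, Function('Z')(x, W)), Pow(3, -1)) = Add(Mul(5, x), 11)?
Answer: -441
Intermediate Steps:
Function('Z')(x, W) = Add(-33, Mul(-15, x)) (Function('Z')(x, W) = Mul(-3, Add(Mul(5, x), 11)) = Mul(-3, Add(11, Mul(5, x))) = Add(-33, Mul(-15, x)))
t = 441 (t = Add(-117, Mul(Add(-33, Mul(-15, -1)), Add(Add(13, -4), -40))) = Add(-117, Mul(Add(-33, 15), Add(9, -40))) = Add(-117, Mul(-18, -31)) = Add(-117, 558) = 441)
Mul(-1, t) = Mul(-1, 441) = -441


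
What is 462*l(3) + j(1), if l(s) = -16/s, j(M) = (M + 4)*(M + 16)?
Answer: -2379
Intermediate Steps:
j(M) = (4 + M)*(16 + M)
462*l(3) + j(1) = 462*(-16/3) + (64 + 1² + 20*1) = 462*(-16*⅓) + (64 + 1 + 20) = 462*(-16/3) + 85 = -2464 + 85 = -2379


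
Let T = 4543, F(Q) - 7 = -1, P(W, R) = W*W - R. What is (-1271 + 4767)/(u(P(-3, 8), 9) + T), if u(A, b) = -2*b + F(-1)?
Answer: 152/197 ≈ 0.77157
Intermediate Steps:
P(W, R) = W² - R
F(Q) = 6 (F(Q) = 7 - 1 = 6)
u(A, b) = 6 - 2*b (u(A, b) = -2*b + 6 = 6 - 2*b)
(-1271 + 4767)/(u(P(-3, 8), 9) + T) = (-1271 + 4767)/((6 - 2*9) + 4543) = 3496/((6 - 18) + 4543) = 3496/(-12 + 4543) = 3496/4531 = 3496*(1/4531) = 152/197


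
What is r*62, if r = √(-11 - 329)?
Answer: 124*I*√85 ≈ 1143.2*I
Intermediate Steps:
r = 2*I*√85 (r = √(-340) = 2*I*√85 ≈ 18.439*I)
r*62 = (2*I*√85)*62 = 124*I*√85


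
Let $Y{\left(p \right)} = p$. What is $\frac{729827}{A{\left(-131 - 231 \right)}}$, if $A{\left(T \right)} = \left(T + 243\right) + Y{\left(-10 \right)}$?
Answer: $- \frac{729827}{129} \approx -5657.6$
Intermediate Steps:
$A{\left(T \right)} = 233 + T$ ($A{\left(T \right)} = \left(T + 243\right) - 10 = \left(243 + T\right) - 10 = 233 + T$)
$\frac{729827}{A{\left(-131 - 231 \right)}} = \frac{729827}{233 - 362} = \frac{729827}{-129} = 729827 \left(- \frac{1}{129}\right) = - \frac{729827}{129}$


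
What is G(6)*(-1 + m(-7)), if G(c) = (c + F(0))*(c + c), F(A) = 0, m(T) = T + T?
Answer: -1080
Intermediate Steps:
m(T) = 2*T
G(c) = 2*c² (G(c) = (c + 0)*(c + c) = c*(2*c) = 2*c²)
G(6)*(-1 + m(-7)) = (2*6²)*(-1 + 2*(-7)) = (2*36)*(-1 - 14) = 72*(-15) = -1080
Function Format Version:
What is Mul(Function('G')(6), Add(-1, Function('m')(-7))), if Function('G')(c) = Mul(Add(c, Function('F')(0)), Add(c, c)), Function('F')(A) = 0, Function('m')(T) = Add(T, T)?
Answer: -1080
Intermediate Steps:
Function('m')(T) = Mul(2, T)
Function('G')(c) = Mul(2, Pow(c, 2)) (Function('G')(c) = Mul(Add(c, 0), Add(c, c)) = Mul(c, Mul(2, c)) = Mul(2, Pow(c, 2)))
Mul(Function('G')(6), Add(-1, Function('m')(-7))) = Mul(Mul(2, Pow(6, 2)), Add(-1, Mul(2, -7))) = Mul(Mul(2, 36), Add(-1, -14)) = Mul(72, -15) = -1080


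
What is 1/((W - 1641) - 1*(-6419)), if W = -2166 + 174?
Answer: 1/2786 ≈ 0.00035894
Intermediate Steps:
W = -1992
1/((W - 1641) - 1*(-6419)) = 1/((-1992 - 1641) - 1*(-6419)) = 1/(-3633 + 6419) = 1/2786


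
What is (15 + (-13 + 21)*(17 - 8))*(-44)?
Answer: -3828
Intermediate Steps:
(15 + (-13 + 21)*(17 - 8))*(-44) = (15 + 8*9)*(-44) = (15 + 72)*(-44) = 87*(-44) = -3828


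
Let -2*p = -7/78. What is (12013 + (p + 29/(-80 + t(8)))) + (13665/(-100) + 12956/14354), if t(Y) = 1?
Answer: 1313133436406/110561685 ≈ 11877.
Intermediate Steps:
p = 7/156 (p = -(-7)/(2*78) = -½*(-7/78) = 7/156 ≈ 0.044872)
(12013 + (p + 29/(-80 + t(8)))) + (13665/(-100) + 12956/14354) = (12013 + (7/156 + 29/(-80 + 1))) + (13665/(-100) + 12956/14354) = (12013 + (7/156 + 29/(-79))) + (13665*(-1/100) + 12956*(1/14354)) = (12013 + (7/156 - 1/79*29)) + (-2733/20 + 6478/7177) = (12013 + (7/156 - 29/79)) - 19485181/143540 = (12013 - 3971/12324) - 19485181/143540 = 148044241/12324 - 19485181/143540 = 1313133436406/110561685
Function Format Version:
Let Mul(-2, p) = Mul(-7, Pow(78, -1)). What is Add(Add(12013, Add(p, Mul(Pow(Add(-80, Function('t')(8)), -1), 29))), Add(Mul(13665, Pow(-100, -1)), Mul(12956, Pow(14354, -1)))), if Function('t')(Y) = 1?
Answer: Rational(1313133436406, 110561685) ≈ 11877.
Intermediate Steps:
p = Rational(7, 156) (p = Mul(Rational(-1, 2), Mul(-7, Pow(78, -1))) = Mul(Rational(-1, 2), Mul(-7, Rational(1, 78))) = Mul(Rational(-1, 2), Rational(-7, 78)) = Rational(7, 156) ≈ 0.044872)
Add(Add(12013, Add(p, Mul(Pow(Add(-80, Function('t')(8)), -1), 29))), Add(Mul(13665, Pow(-100, -1)), Mul(12956, Pow(14354, -1)))) = Add(Add(12013, Add(Rational(7, 156), Mul(Pow(Add(-80, 1), -1), 29))), Add(Mul(13665, Pow(-100, -1)), Mul(12956, Pow(14354, -1)))) = Add(Add(12013, Add(Rational(7, 156), Mul(Pow(-79, -1), 29))), Add(Mul(13665, Rational(-1, 100)), Mul(12956, Rational(1, 14354)))) = Add(Add(12013, Add(Rational(7, 156), Mul(Rational(-1, 79), 29))), Add(Rational(-2733, 20), Rational(6478, 7177))) = Add(Add(12013, Add(Rational(7, 156), Rational(-29, 79))), Rational(-19485181, 143540)) = Add(Add(12013, Rational(-3971, 12324)), Rational(-19485181, 143540)) = Add(Rational(148044241, 12324), Rational(-19485181, 143540)) = Rational(1313133436406, 110561685)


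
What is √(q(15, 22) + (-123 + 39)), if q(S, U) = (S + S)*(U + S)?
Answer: 3*√114 ≈ 32.031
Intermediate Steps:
q(S, U) = 2*S*(S + U) (q(S, U) = (2*S)*(S + U) = 2*S*(S + U))
√(q(15, 22) + (-123 + 39)) = √(2*15*(15 + 22) + (-123 + 39)) = √(2*15*37 - 84) = √(1110 - 84) = √1026 = 3*√114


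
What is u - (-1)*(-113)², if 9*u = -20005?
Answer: 94916/9 ≈ 10546.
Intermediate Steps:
u = -20005/9 (u = (⅑)*(-20005) = -20005/9 ≈ -2222.8)
u - (-1)*(-113)² = -20005/9 - (-1)*(-113)² = -20005/9 - (-1)*12769 = -20005/9 - 1*(-12769) = -20005/9 + 12769 = 94916/9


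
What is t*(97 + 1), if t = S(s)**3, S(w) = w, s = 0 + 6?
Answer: 21168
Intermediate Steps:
s = 6
t = 216 (t = 6**3 = 216)
t*(97 + 1) = 216*(97 + 1) = 216*98 = 21168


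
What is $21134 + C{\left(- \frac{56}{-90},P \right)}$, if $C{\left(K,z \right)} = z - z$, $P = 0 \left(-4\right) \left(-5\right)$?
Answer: $21134$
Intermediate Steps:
$P = 0$ ($P = 0 \left(-5\right) = 0$)
$C{\left(K,z \right)} = 0$
$21134 + C{\left(- \frac{56}{-90},P \right)} = 21134 + 0 = 21134$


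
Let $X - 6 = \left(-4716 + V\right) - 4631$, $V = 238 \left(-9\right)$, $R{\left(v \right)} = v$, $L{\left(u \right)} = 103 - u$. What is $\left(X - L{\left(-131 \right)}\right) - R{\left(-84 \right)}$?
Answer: $-11633$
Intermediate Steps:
$V = -2142$
$X = -11483$ ($X = 6 - 11489 = -11483$)
$\left(X - L{\left(-131 \right)}\right) - R{\left(-84 \right)} = \left(-11483 - \left(103 - -131\right)\right) - -84 = \left(-11483 - \left(103 + 131\right)\right) + 84 = \left(-11483 - 234\right) + 84 = -11717 + 84 = -11633$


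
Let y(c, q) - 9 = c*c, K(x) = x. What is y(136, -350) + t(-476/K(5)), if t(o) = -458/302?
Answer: 2794026/151 ≈ 18503.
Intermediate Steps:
t(o) = -229/151 (t(o) = -458*1/302 = -229/151)
y(c, q) = 9 + c² (y(c, q) = 9 + c*c = 9 + c²)
y(136, -350) + t(-476/K(5)) = (9 + 136²) - 229/151 = (9 + 18496) - 229/151 = 18505 - 229/151 = 2794026/151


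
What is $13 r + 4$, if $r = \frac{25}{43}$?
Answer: $\frac{497}{43} \approx 11.558$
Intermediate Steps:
$r = \frac{25}{43}$ ($r = 25 \cdot \frac{1}{43} = \frac{25}{43} \approx 0.5814$)
$13 r + 4 = 13 \cdot \frac{25}{43} + 4 = \frac{325}{43} + 4 = \frac{497}{43}$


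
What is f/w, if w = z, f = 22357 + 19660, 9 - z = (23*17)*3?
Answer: -42017/1164 ≈ -36.097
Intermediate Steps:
z = -1164 (z = 9 - 23*17*3 = 9 - 391*3 = 9 - 1*1173 = 9 - 1173 = -1164)
f = 42017
w = -1164
f/w = 42017/(-1164) = 42017*(-1/1164) = -42017/1164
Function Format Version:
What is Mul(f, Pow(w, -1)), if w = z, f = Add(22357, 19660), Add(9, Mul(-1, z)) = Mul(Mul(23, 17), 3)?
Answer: Rational(-42017, 1164) ≈ -36.097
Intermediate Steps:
z = -1164 (z = Add(9, Mul(-1, Mul(Mul(23, 17), 3))) = Add(9, Mul(-1, Mul(391, 3))) = Add(9, Mul(-1, 1173)) = Add(9, -1173) = -1164)
f = 42017
w = -1164
Mul(f, Pow(w, -1)) = Mul(42017, Pow(-1164, -1)) = Mul(42017, Rational(-1, 1164)) = Rational(-42017, 1164)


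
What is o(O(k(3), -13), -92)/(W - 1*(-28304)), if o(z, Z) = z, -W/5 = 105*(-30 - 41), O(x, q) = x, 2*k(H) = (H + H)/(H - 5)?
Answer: -3/131158 ≈ -2.2873e-5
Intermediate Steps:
k(H) = H/(-5 + H) (k(H) = ((H + H)/(H - 5))/2 = ((2*H)/(-5 + H))/2 = (2*H/(-5 + H))/2 = H/(-5 + H))
W = 37275 (W = -525*(-30 - 41) = -525*(-71) = -5*(-7455) = 37275)
o(O(k(3), -13), -92)/(W - 1*(-28304)) = (3/(-5 + 3))/(37275 - 1*(-28304)) = (3/(-2))/(37275 + 28304) = (3*(-½))/65579 = -3/2*1/65579 = -3/131158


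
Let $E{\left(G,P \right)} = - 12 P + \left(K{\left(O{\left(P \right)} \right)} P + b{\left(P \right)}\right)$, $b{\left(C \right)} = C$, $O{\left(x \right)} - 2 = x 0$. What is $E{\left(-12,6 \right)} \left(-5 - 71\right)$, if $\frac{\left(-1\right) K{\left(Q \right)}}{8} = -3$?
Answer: $-5928$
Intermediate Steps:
$O{\left(x \right)} = 2$ ($O{\left(x \right)} = 2 + x 0 = 2 + 0 = 2$)
$K{\left(Q \right)} = 24$ ($K{\left(Q \right)} = \left(-8\right) \left(-3\right) = 24$)
$E{\left(G,P \right)} = 13 P$ ($E{\left(G,P \right)} = - 12 P + \left(24 P + P\right) = - 12 P + 25 P = 13 P$)
$E{\left(-12,6 \right)} \left(-5 - 71\right) = 13 \cdot 6 \left(-5 - 71\right) = 78 \left(-76\right) = -5928$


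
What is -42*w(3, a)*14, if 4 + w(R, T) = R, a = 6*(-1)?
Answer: 588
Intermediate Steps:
a = -6
w(R, T) = -4 + R
-42*w(3, a)*14 = -42*(-4 + 3)*14 = -42*(-1)*14 = 42*14 = 588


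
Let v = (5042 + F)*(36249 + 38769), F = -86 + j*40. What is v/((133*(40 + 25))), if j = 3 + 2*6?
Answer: 416800008/8645 ≈ 48213.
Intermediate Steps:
j = 15 (j = 3 + 12 = 15)
F = 514 (F = -86 + 15*40 = -86 + 600 = 514)
v = 416800008 (v = (5042 + 514)*(36249 + 38769) = 5556*75018 = 416800008)
v/((133*(40 + 25))) = 416800008/((133*(40 + 25))) = 416800008/((133*65)) = 416800008/8645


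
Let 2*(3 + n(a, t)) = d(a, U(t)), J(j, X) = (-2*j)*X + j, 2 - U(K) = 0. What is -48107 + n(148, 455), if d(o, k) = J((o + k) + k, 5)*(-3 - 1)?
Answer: -45374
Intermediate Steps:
U(K) = 2 (U(K) = 2 - 1*0 = 2 + 0 = 2)
J(j, X) = j - 2*X*j (J(j, X) = -2*X*j + j = j - 2*X*j)
d(o, k) = 36*o + 72*k (d(o, k) = (((o + k) + k)*(1 - 2*5))*(-3 - 1) = (((k + o) + k)*(1 - 10))*(-4) = ((o + 2*k)*(-9))*(-4) = (-18*k - 9*o)*(-4) = 36*o + 72*k)
n(a, t) = 69 + 18*a (n(a, t) = -3 + (36*a + 72*2)/2 = -3 + (36*a + 144)/2 = -3 + (144 + 36*a)/2 = -3 + (72 + 18*a) = 69 + 18*a)
-48107 + n(148, 455) = -48107 + (69 + 18*148) = -48107 + (69 + 2664) = -48107 + 2733 = -45374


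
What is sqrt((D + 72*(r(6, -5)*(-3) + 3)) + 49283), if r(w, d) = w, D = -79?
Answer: 2*sqrt(12031) ≈ 219.37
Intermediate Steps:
sqrt((D + 72*(r(6, -5)*(-3) + 3)) + 49283) = sqrt((-79 + 72*(6*(-3) + 3)) + 49283) = sqrt((-79 + 72*(-18 + 3)) + 49283) = sqrt((-79 + 72*(-15)) + 49283) = sqrt((-79 - 1080) + 49283) = sqrt(-1159 + 49283) = sqrt(48124) = 2*sqrt(12031)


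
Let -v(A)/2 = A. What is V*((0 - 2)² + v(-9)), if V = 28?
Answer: 616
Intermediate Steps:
v(A) = -2*A
V*((0 - 2)² + v(-9)) = 28*((0 - 2)² - 2*(-9)) = 28*((-2)² + 18) = 28*(4 + 18) = 28*22 = 616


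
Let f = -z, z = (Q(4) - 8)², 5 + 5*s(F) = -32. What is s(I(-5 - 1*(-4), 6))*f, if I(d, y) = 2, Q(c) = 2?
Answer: 1332/5 ≈ 266.40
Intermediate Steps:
s(F) = -37/5 (s(F) = -1 + (⅕)*(-32) = -1 - 32/5 = -37/5)
z = 36 (z = (2 - 8)² = (-6)² = 36)
f = -36 (f = -1*36 = -36)
s(I(-5 - 1*(-4), 6))*f = -37/5*(-36) = 1332/5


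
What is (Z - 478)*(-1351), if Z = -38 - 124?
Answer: 864640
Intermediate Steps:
Z = -162
(Z - 478)*(-1351) = (-162 - 478)*(-1351) = -640*(-1351) = 864640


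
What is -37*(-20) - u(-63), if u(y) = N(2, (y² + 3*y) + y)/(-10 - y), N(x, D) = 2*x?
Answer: 39216/53 ≈ 739.92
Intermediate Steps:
u(y) = 4/(-10 - y) (u(y) = (2*2)/(-10 - y) = 4/(-10 - y))
-37*(-20) - u(-63) = -37*(-20) - (-4)/(10 - 63) = 740 - (-4)/(-53) = 740 - (-4)*(-1)/53 = 740 - 1*4/53 = 740 - 4/53 = 39216/53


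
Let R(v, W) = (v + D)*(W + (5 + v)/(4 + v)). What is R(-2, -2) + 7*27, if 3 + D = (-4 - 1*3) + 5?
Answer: 385/2 ≈ 192.50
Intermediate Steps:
D = -5 (D = -3 + ((-4 - 1*3) + 5) = -3 + ((-4 - 3) + 5) = -3 + (-7 + 5) = -3 - 2 = -5)
R(v, W) = (-5 + v)*(W + (5 + v)/(4 + v)) (R(v, W) = (v - 5)*(W + (5 + v)/(4 + v)) = (-5 + v)*(W + (5 + v)/(4 + v)))
R(-2, -2) + 7*27 = (-25 + (-2)² - 20*(-2) - 2*(-2)² - 1*(-2)*(-2))/(4 - 2) + 7*27 = (-25 + 4 + 40 - 2*4 - 4)/2 + 189 = (-25 + 4 + 40 - 8 - 4)/2 + 189 = (½)*7 + 189 = 7/2 + 189 = 385/2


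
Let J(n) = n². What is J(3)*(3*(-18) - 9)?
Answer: -567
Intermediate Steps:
J(3)*(3*(-18) - 9) = 3²*(3*(-18) - 9) = 9*(-54 - 9) = 9*(-63) = -567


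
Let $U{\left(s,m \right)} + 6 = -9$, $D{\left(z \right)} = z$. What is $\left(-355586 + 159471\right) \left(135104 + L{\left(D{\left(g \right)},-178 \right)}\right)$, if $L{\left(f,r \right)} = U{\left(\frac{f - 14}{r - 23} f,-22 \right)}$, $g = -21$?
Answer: $-26492979235$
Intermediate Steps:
$U{\left(s,m \right)} = -15$ ($U{\left(s,m \right)} = -6 - 9 = -15$)
$L{\left(f,r \right)} = -15$
$\left(-355586 + 159471\right) \left(135104 + L{\left(D{\left(g \right)},-178 \right)}\right) = \left(-355586 + 159471\right) \left(135104 - 15\right) = \left(-196115\right) 135089 = -26492979235$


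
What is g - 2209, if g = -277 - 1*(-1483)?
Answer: -1003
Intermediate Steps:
g = 1206 (g = -277 + 1483 = 1206)
g - 2209 = 1206 - 2209 = -1003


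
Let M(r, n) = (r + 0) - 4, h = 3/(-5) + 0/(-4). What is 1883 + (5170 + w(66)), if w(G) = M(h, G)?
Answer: 35242/5 ≈ 7048.4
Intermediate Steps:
h = -⅗ (h = 3*(-⅕) + 0*(-¼) = -⅗ + 0 = -⅗ ≈ -0.60000)
M(r, n) = -4 + r (M(r, n) = r - 4 = -4 + r)
w(G) = -23/5 (w(G) = -4 - ⅗ = -23/5)
1883 + (5170 + w(66)) = 1883 + (5170 - 23/5) = 1883 + 25827/5 = 35242/5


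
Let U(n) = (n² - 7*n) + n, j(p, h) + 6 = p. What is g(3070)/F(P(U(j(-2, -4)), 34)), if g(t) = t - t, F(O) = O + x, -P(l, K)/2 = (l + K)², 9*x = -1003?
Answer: 0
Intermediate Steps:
j(p, h) = -6 + p
x = -1003/9 (x = (⅑)*(-1003) = -1003/9 ≈ -111.44)
U(n) = n² - 6*n
P(l, K) = -2*(K + l)² (P(l, K) = -2*(l + K)² = -2*(K + l)²)
F(O) = -1003/9 + O (F(O) = O - 1003/9 = -1003/9 + O)
g(t) = 0
g(3070)/F(P(U(j(-2, -4)), 34)) = 0/(-1003/9 - 2*(34 + (-6 - 2)*(-6 + (-6 - 2)))²) = 0/(-1003/9 - 2*(34 - 8*(-6 - 8))²) = 0/(-1003/9 - 2*(34 - 8*(-14))²) = 0/(-1003/9 - 2*(34 + 112)²) = 0/(-1003/9 - 2*146²) = 0/(-1003/9 - 2*21316) = 0/(-1003/9 - 42632) = 0/(-384691/9) = 0*(-9/384691) = 0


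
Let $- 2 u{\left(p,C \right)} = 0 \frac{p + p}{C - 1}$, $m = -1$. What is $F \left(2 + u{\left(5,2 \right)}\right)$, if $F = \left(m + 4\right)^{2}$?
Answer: $18$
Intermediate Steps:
$F = 9$ ($F = \left(-1 + 4\right)^{2} = 3^{2} = 9$)
$u{\left(p,C \right)} = 0$ ($u{\left(p,C \right)} = - \frac{0 \frac{p + p}{C - 1}}{2} = - \frac{0 \frac{2 p}{-1 + C}}{2} = \left(- \frac{1}{2}\right) 0 = 0$)
$F \left(2 + u{\left(5,2 \right)}\right) = 9 \left(2 + 0\right) = 9 \cdot 2 = 18$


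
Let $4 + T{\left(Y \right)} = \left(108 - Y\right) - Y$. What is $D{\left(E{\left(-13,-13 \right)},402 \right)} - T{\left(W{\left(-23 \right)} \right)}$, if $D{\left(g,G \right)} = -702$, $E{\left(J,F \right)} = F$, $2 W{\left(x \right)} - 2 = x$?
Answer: $-827$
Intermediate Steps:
$W{\left(x \right)} = 1 + \frac{x}{2}$
$T{\left(Y \right)} = 104 - 2 Y$ ($T{\left(Y \right)} = -4 - \left(-108 + 2 Y\right) = 104 - 2 Y$)
$D{\left(E{\left(-13,-13 \right)},402 \right)} - T{\left(W{\left(-23 \right)} \right)} = -702 - \left(104 - 2 \left(1 + \frac{1}{2} \left(-23\right)\right)\right) = -702 - \left(104 - 2 \left(1 - \frac{23}{2}\right)\right) = -702 - \left(104 - -21\right) = -702 - \left(104 + 21\right) = -702 - 125 = -827$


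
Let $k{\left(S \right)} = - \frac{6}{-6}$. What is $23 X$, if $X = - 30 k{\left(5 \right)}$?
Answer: $-690$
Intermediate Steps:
$k{\left(S \right)} = 1$ ($k{\left(S \right)} = \left(-6\right) \left(- \frac{1}{6}\right) = 1$)
$X = -30$ ($X = \left(-30\right) 1 = -30$)
$23 X = 23 \left(-30\right) = -690$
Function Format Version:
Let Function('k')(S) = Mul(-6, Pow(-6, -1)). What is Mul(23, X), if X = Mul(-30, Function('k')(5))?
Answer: -690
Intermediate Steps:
Function('k')(S) = 1 (Function('k')(S) = Mul(-6, Rational(-1, 6)) = 1)
X = -30 (X = Mul(-30, 1) = -30)
Mul(23, X) = Mul(23, -30) = -690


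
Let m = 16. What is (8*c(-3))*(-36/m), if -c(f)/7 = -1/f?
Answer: 42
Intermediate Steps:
c(f) = 7/f (c(f) = -(-7)/f = 7/f)
(8*c(-3))*(-36/m) = (8*(7/(-3)))*(-36/16) = (8*(7*(-⅓)))*(-36*1/16) = (8*(-7/3))*(-9/4) = -56/3*(-9/4) = 42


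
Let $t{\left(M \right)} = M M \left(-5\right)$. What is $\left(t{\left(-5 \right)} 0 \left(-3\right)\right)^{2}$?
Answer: $0$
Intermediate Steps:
$t{\left(M \right)} = - 5 M^{2}$ ($t{\left(M \right)} = M^{2} \left(-5\right) = - 5 M^{2}$)
$\left(t{\left(-5 \right)} 0 \left(-3\right)\right)^{2} = \left(- 5 \left(-5\right)^{2} \cdot 0 \left(-3\right)\right)^{2} = \left(\left(-5\right) 25 \cdot 0 \left(-3\right)\right)^{2} = \left(\left(-125\right) 0 \left(-3\right)\right)^{2} = \left(0 \left(-3\right)\right)^{2} = 0^{2} = 0$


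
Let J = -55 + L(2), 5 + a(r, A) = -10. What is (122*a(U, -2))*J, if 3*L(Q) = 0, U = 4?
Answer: 100650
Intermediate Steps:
L(Q) = 0 (L(Q) = (⅓)*0 = 0)
a(r, A) = -15 (a(r, A) = -5 - 10 = -15)
J = -55 (J = -55 + 0 = -55)
(122*a(U, -2))*J = (122*(-15))*(-55) = -1830*(-55) = 100650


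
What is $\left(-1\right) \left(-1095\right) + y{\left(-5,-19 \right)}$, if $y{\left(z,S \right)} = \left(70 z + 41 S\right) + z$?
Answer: $-39$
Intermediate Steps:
$y{\left(z,S \right)} = 41 S + 71 z$ ($y{\left(z,S \right)} = \left(41 S + 70 z\right) + z = 41 S + 71 z$)
$\left(-1\right) \left(-1095\right) + y{\left(-5,-19 \right)} = \left(-1\right) \left(-1095\right) + \left(41 \left(-19\right) + 71 \left(-5\right)\right) = 1095 - 1134 = -39$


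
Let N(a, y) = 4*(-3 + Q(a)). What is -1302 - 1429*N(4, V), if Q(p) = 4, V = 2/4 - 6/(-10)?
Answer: -7018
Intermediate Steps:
V = 11/10 (V = 2*(¼) - 6*(-⅒) = ½ + ⅗ = 11/10 ≈ 1.1000)
N(a, y) = 4 (N(a, y) = 4*(-3 + 4) = 4*1 = 4)
-1302 - 1429*N(4, V) = -1302 - 1429*4 = -1302 - 5716 = -7018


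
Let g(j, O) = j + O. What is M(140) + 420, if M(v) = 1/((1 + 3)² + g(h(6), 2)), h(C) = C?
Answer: 10081/24 ≈ 420.04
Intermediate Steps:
g(j, O) = O + j
M(v) = 1/24 (M(v) = 1/((1 + 3)² + (2 + 6)) = 1/(4² + 8) = 1/(16 + 8) = 1/24)
M(140) + 420 = 1/24 + 420 = 10081/24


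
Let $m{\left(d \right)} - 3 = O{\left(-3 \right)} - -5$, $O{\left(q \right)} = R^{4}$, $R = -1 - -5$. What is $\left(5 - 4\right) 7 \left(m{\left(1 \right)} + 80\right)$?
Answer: $2408$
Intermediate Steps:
$R = 4$ ($R = -1 + 5 = 4$)
$O{\left(q \right)} = 256$ ($O{\left(q \right)} = 4^{4} = 256$)
$m{\left(d \right)} = 264$ ($m{\left(d \right)} = 3 + \left(256 - -5\right) = 3 + \left(256 + 5\right) = 3 + 261 = 264$)
$\left(5 - 4\right) 7 \left(m{\left(1 \right)} + 80\right) = \left(5 - 4\right) 7 \left(264 + 80\right) = 1 \cdot 7 \cdot 344 = 7 \cdot 344 = 2408$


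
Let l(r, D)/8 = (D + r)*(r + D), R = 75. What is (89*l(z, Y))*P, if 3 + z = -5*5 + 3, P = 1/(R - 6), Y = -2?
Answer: 173016/23 ≈ 7522.4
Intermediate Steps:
P = 1/69 (P = 1/(75 - 6) = 1/69 ≈ 0.014493)
z = -25 (z = -3 + (-5*5 + 3) = -3 + (-25 + 3) = -3 - 22 = -25)
l(r, D) = 8*(D + r)**2 (l(r, D) = 8*((D + r)*(r + D)) = 8*((D + r)*(D + r)) = 8*(D + r)**2)
(89*l(z, Y))*P = (89*(8*(-2 - 25)**2))*(1/69) = (89*(8*(-27)**2))*(1/69) = (89*(8*729))*(1/69) = (89*5832)*(1/69) = 519048*(1/69) = 173016/23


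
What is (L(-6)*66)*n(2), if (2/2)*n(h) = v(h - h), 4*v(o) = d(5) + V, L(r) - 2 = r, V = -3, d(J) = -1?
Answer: 264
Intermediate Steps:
L(r) = 2 + r
v(o) = -1 (v(o) = (-1 - 3)/4 = (¼)*(-4) = -1)
n(h) = -1
(L(-6)*66)*n(2) = ((2 - 6)*66)*(-1) = -4*66*(-1) = -264*(-1) = 264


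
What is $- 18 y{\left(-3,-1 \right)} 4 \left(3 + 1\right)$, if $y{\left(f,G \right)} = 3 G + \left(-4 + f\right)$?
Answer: $2880$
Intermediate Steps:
$y{\left(f,G \right)} = -4 + f + 3 G$
$- 18 y{\left(-3,-1 \right)} 4 \left(3 + 1\right) = - 18 \left(-4 - 3 + 3 \left(-1\right)\right) 4 \left(3 + 1\right) = - 18 \left(-4 - 3 - 3\right) 4 \cdot 4 = \left(-18\right) \left(-10\right) 16 = 180 \cdot 16 = 2880$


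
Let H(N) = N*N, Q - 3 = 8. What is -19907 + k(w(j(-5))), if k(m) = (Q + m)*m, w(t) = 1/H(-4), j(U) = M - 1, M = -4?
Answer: -5096015/256 ≈ -19906.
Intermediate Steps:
Q = 11 (Q = 3 + 8 = 11)
H(N) = N²
j(U) = -5 (j(U) = -4 - 1 = -5)
w(t) = 1/16 (w(t) = 1/((-4)²) = 1/16)
k(m) = m*(11 + m) (k(m) = (11 + m)*m = m*(11 + m))
-19907 + k(w(j(-5))) = -19907 + (11 + 1/16)/16 = -19907 + (1/16)*(177/16) = -19907 + 177/256 = -5096015/256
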